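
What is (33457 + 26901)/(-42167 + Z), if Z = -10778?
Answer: -60358/52945 ≈ -1.1400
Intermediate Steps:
(33457 + 26901)/(-42167 + Z) = (33457 + 26901)/(-42167 - 10778) = 60358/(-52945) = 60358*(-1/52945) = -60358/52945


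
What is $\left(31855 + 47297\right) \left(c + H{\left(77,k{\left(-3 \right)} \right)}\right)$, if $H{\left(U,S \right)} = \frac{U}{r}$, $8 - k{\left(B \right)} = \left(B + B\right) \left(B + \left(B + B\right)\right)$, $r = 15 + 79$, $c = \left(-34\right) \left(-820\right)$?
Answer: $\frac{103720662072}{47} \approx 2.2068 \cdot 10^{9}$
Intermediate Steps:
$c = 27880$
$r = 94$
$k{\left(B \right)} = 8 - 6 B^{2}$ ($k{\left(B \right)} = 8 - \left(B + B\right) \left(B + \left(B + B\right)\right) = 8 - 2 B \left(B + 2 B\right) = 8 - 2 B 3 B = 8 - 6 B^{2}$)
$H{\left(U,S \right)} = \frac{U}{94}$
$\left(31855 + 47297\right) \left(c + H{\left(77,k{\left(-3 \right)} \right)}\right) = \left(31855 + 47297\right) \left(27880 + \frac{1}{94} \cdot 77\right) = 79152 \left(27880 + \frac{77}{94}\right) = 79152 \cdot \frac{2620797}{94} = \frac{103720662072}{47}$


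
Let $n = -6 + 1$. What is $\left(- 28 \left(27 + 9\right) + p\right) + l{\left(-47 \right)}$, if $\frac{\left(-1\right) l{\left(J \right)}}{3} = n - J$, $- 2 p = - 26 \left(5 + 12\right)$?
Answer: $-913$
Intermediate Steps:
$n = -5$
$p = 221$ ($p = - \frac{\left(-26\right) \left(5 + 12\right)}{2} = - \frac{\left(-26\right) 17}{2} = \left(- \frac{1}{2}\right) \left(-442\right) = 221$)
$l{\left(J \right)} = 15 + 3 J$ ($l{\left(J \right)} = - 3 \left(-5 - J\right) = 15 + 3 J$)
$\left(- 28 \left(27 + 9\right) + p\right) + l{\left(-47 \right)} = \left(- 28 \left(27 + 9\right) + 221\right) + \left(15 + 3 \left(-47\right)\right) = \left(\left(-28\right) 36 + 221\right) + \left(15 - 141\right) = \left(-1008 + 221\right) - 126 = -787 - 126 = -913$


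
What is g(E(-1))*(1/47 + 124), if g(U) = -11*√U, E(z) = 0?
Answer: 0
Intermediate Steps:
g(E(-1))*(1/47 + 124) = (-11*√0)*(1/47 + 124) = (-11*0)*(1/47 + 124) = 0*(5829/47) = 0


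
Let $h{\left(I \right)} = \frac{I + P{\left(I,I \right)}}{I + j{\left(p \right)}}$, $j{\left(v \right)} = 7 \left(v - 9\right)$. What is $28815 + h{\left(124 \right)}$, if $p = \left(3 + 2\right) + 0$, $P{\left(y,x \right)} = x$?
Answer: $\frac{345811}{12} \approx 28818.0$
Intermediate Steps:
$p = 5$ ($p = 5 + 0 = 5$)
$j{\left(v \right)} = -63 + 7 v$ ($j{\left(v \right)} = 7 \left(-9 + v\right) = -63 + 7 v$)
$h{\left(I \right)} = \frac{2 I}{-28 + I}$ ($h{\left(I \right)} = \frac{I + I}{I + \left(-63 + 7 \cdot 5\right)} = \frac{2 I}{I + \left(-63 + 35\right)} = \frac{2 I}{I - 28} = \frac{2 I}{-28 + I}$)
$28815 + h{\left(124 \right)} = 28815 + 2 \cdot 124 \frac{1}{-28 + 124} = 28815 + 2 \cdot 124 \cdot \frac{1}{96} = 28815 + \frac{31}{12} = \frac{345811}{12}$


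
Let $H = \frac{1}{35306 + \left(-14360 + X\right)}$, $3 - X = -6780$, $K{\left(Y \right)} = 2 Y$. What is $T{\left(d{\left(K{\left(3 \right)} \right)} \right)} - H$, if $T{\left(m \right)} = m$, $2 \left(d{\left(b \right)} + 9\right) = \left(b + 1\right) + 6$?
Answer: $- \frac{138647}{55458} \approx -2.5$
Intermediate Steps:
$X = 6783$ ($X = 3 - -6780 = 3 + 6780 = 6783$)
$d{\left(b \right)} = - \frac{11}{2} + \frac{b}{2}$ ($d{\left(b \right)} = -9 + \frac{\left(b + 1\right) + 6}{2} = -9 + \frac{\left(1 + b\right) + 6}{2} = -9 + \frac{7 + b}{2} = -9 + \left(\frac{7}{2} + \frac{b}{2}\right) = - \frac{11}{2} + \frac{b}{2}$)
$H = \frac{1}{27729}$ ($H = \frac{1}{35306 + \left(-14360 + 6783\right)} = \frac{1}{35306 - 7577} = \frac{1}{27729} \approx 3.6063 \cdot 10^{-5}$)
$T{\left(d{\left(K{\left(3 \right)} \right)} \right)} - H = \left(- \frac{11}{2} + \frac{2 \cdot 3}{2}\right) - \frac{1}{27729} = \left(- \frac{11}{2} + \frac{1}{2} \cdot 6\right) - \frac{1}{27729} = \left(- \frac{11}{2} + 3\right) - \frac{1}{27729} = - \frac{5}{2} - \frac{1}{27729} = - \frac{138647}{55458}$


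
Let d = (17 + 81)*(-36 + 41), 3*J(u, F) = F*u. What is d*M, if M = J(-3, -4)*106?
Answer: 207760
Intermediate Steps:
J(u, F) = F*u/3 (J(u, F) = (F*u)/3 = F*u/3)
d = 490 (d = 98*5 = 490)
M = 424 (M = ((1/3)*(-4)*(-3))*106 = 4*106 = 424)
d*M = 490*424 = 207760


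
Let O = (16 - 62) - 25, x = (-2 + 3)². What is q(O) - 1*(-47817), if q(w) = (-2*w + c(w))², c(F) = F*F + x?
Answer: 26921673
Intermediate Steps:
x = 1 (x = 1² = 1)
c(F) = 1 + F² (c(F) = F*F + 1 = F² + 1 = 1 + F²)
O = -71 (O = -46 - 25 = -71)
q(w) = (1 + w² - 2*w)² (q(w) = (-2*w + (1 + w²))² = (1 + w² - 2*w)²)
q(O) - 1*(-47817) = (1 + (-71)² - 2*(-71))² - 1*(-47817) = (1 + 5041 + 142)² + 47817 = 5184² + 47817 = 26873856 + 47817 = 26921673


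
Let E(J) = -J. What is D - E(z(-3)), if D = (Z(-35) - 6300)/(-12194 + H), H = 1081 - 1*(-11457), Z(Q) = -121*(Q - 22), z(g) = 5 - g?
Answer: 3349/344 ≈ 9.7355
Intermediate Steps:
Z(Q) = 2662 - 121*Q (Z(Q) = -121*(-22 + Q) = 2662 - 121*Q)
H = 12538 (H = 1081 + 11457 = 12538)
D = 597/344 (D = ((2662 - 121*(-35)) - 6300)/(-12194 + 12538) = ((2662 + 4235) - 6300)/344 = (6897 - 6300)*(1/344) = 597*(1/344) = 597/344 ≈ 1.7355)
D - E(z(-3)) = 597/344 - (-1)*(5 - 1*(-3)) = 597/344 - (-1)*(5 + 3) = 597/344 - (-1)*8 = 597/344 - 1*(-8) = 597/344 + 8 = 3349/344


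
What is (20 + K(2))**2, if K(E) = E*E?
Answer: 576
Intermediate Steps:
K(E) = E**2
(20 + K(2))**2 = (20 + 2**2)**2 = (20 + 4)**2 = 24**2 = 576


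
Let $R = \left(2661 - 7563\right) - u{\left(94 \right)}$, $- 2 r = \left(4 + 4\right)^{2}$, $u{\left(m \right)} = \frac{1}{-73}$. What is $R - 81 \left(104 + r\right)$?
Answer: $- \frac{783581}{73} \approx -10734.0$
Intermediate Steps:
$u{\left(m \right)} = - \frac{1}{73}$
$r = -32$ ($r = - \frac{\left(4 + 4\right)^{2}}{2} = - \frac{8^{2}}{2} = \left(- \frac{1}{2}\right) 64 = -32$)
$R = - \frac{357845}{73}$ ($R = \left(2661 - 7563\right) - - \frac{1}{73} = \left(2661 - 7563\right) + \frac{1}{73} = -4902 + \frac{1}{73} = - \frac{357845}{73} \approx -4902.0$)
$R - 81 \left(104 + r\right) = - \frac{357845}{73} - 81 \left(104 - 32\right) = - \frac{357845}{73} - 81 \cdot 72 = - \frac{357845}{73} - 5832 = - \frac{783581}{73}$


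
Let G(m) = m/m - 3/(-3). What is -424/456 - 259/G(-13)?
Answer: -14869/114 ≈ -130.43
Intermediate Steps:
G(m) = 2 (G(m) = 1 - 3*(-1/3) = 1 + 1 = 2)
-424/456 - 259/G(-13) = -424/456 - 259/2 = -424*1/456 - 259*1/2 = -53/57 - 259/2 = -14869/114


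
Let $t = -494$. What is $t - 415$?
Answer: $-909$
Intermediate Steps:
$t - 415 = -494 - 415 = -909$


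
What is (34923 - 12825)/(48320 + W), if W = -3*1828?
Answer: 11049/21418 ≈ 0.51587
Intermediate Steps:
W = -5484
(34923 - 12825)/(48320 + W) = (34923 - 12825)/(48320 - 5484) = 22098/42836 = 22098*(1/42836) = 11049/21418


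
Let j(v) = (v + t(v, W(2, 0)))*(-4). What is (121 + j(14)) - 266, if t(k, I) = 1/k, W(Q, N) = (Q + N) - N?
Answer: -1409/7 ≈ -201.29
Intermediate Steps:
W(Q, N) = Q (W(Q, N) = (N + Q) - N = Q)
j(v) = -4*v - 4/v (j(v) = (v + 1/v)*(-4) = -4*v - 4/v)
(121 + j(14)) - 266 = (121 + (-4*14 - 4/14)) - 266 = (121 + (-56 - 4*1/14)) - 266 = (121 + (-56 - 2/7)) - 266 = (121 - 394/7) - 266 = 453/7 - 266 = -1409/7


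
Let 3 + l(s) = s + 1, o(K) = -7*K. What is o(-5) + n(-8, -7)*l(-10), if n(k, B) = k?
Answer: 131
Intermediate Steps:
l(s) = -2 + s (l(s) = -3 + (s + 1) = -3 + (1 + s) = -2 + s)
o(-5) + n(-8, -7)*l(-10) = -7*(-5) - 8*(-2 - 10) = 35 - 8*(-12) = 35 + 96 = 131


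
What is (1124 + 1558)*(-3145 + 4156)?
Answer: 2711502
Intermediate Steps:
(1124 + 1558)*(-3145 + 4156) = 2682*1011 = 2711502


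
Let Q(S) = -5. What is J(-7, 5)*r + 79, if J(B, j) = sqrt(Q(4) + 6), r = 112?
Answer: 191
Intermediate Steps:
J(B, j) = 1 (J(B, j) = sqrt(-5 + 6) = sqrt(1) = 1)
J(-7, 5)*r + 79 = 1*112 + 79 = 112 + 79 = 191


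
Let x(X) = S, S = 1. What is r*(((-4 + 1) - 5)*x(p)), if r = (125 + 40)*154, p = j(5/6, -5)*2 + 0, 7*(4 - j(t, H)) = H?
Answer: -203280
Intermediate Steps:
j(t, H) = 4 - H/7
p = 66/7 (p = (4 - ⅐*(-5))*2 + 0 = (4 + 5/7)*2 + 0 = (33/7)*2 + 0 = 66/7 + 0 = 66/7 ≈ 9.4286)
x(X) = 1
r = 25410 (r = 165*154 = 25410)
r*(((-4 + 1) - 5)*x(p)) = 25410*(((-4 + 1) - 5)*1) = 25410*((-3 - 5)*1) = 25410*(-8*1) = 25410*(-8) = -203280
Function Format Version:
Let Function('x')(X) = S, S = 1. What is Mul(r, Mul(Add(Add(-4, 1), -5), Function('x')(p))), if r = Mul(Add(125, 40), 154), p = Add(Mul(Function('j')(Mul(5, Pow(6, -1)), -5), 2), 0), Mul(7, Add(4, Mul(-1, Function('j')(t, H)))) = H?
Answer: -203280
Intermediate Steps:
Function('j')(t, H) = Add(4, Mul(Rational(-1, 7), H))
p = Rational(66, 7) (p = Add(Mul(Add(4, Mul(Rational(-1, 7), -5)), 2), 0) = Add(Mul(Add(4, Rational(5, 7)), 2), 0) = Add(Mul(Rational(33, 7), 2), 0) = Add(Rational(66, 7), 0) = Rational(66, 7) ≈ 9.4286)
Function('x')(X) = 1
r = 25410 (r = Mul(165, 154) = 25410)
Mul(r, Mul(Add(Add(-4, 1), -5), Function('x')(p))) = Mul(25410, Mul(Add(Add(-4, 1), -5), 1)) = Mul(25410, Mul(Add(-3, -5), 1)) = Mul(25410, Mul(-8, 1)) = Mul(25410, -8) = -203280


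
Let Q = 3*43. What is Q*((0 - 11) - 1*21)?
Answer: -4128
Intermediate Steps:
Q = 129
Q*((0 - 11) - 1*21) = 129*((0 - 11) - 1*21) = 129*(-11 - 21) = 129*(-32) = -4128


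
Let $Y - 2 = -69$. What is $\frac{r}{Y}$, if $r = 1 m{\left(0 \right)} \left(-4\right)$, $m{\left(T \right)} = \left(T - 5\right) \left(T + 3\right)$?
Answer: $- \frac{60}{67} \approx -0.89552$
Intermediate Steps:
$Y = -67$ ($Y = 2 - 69 = -67$)
$m{\left(T \right)} = \left(-5 + T\right) \left(3 + T\right)$
$r = 60$ ($r = 1 \left(-15 + 0^{2} - 0\right) \left(-4\right) = 1 \left(-15 + 0 + 0\right) \left(-4\right) = 1 \left(-15\right) \left(-4\right) = \left(-15\right) \left(-4\right) = 60$)
$\frac{r}{Y} = \frac{60}{-67} = 60 \left(- \frac{1}{67}\right) = - \frac{60}{67}$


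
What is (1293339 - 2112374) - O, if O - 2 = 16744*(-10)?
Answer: -651597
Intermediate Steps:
O = -167438 (O = 2 + 16744*(-10) = 2 - 167440 = -167438)
(1293339 - 2112374) - O = (1293339 - 2112374) - 1*(-167438) = -819035 + 167438 = -651597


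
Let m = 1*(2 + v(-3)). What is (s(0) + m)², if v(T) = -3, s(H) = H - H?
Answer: 1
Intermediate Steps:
s(H) = 0
m = -1 (m = 1*(2 - 3) = 1*(-1) = -1)
(s(0) + m)² = (0 - 1)² = (-1)² = 1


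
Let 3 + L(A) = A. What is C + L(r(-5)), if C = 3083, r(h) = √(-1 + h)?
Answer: 3080 + I*√6 ≈ 3080.0 + 2.4495*I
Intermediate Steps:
L(A) = -3 + A
C + L(r(-5)) = 3083 + (-3 + √(-1 - 5)) = 3083 + (-3 + √(-6)) = 3083 + (-3 + I*√6) = 3080 + I*√6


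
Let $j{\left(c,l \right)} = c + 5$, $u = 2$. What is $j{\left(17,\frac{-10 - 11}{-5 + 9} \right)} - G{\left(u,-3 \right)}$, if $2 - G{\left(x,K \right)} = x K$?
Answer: $14$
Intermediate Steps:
$G{\left(x,K \right)} = 2 - K x$ ($G{\left(x,K \right)} = 2 - x K = 2 - K x$)
$j{\left(c,l \right)} = 5 + c$
$j{\left(17,\frac{-10 - 11}{-5 + 9} \right)} - G{\left(u,-3 \right)} = \left(5 + 17\right) - \left(2 - \left(-3\right) 2\right) = 22 - \left(2 + 6\right) = 22 - 8 = 14$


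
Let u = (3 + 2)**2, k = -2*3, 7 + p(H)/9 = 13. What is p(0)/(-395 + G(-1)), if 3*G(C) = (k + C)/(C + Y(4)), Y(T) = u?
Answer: -3888/28447 ≈ -0.13668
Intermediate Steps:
p(H) = 54 (p(H) = -63 + 9*13 = -63 + 117 = 54)
k = -6
u = 25 (u = 5**2 = 25)
Y(T) = 25
G(C) = (-6 + C)/(3*(25 + C)) (G(C) = ((-6 + C)/(C + 25))/3 = ((-6 + C)/(25 + C))/3 = (-6 + C)/(3*(25 + C)))
p(0)/(-395 + G(-1)) = 54/(-395 + (-6 - 1)/(3*(25 - 1))) = 54/(-395 + (1/3)*(-7)/24) = 54/(-395 + (1/3)*(1/24)*(-7)) = 54/(-395 - 7/72) = 54/(-28447/72) = -72/28447*54 = -3888/28447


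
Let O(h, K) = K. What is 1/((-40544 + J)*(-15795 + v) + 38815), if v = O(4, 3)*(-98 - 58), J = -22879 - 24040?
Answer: 1/1422449584 ≈ 7.0301e-10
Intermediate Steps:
J = -46919
v = -468 (v = 3*(-98 - 58) = 3*(-156) = -468)
1/((-40544 + J)*(-15795 + v) + 38815) = 1/((-40544 - 46919)*(-15795 - 468) + 38815) = 1/(-87463*(-16263) + 38815) = 1/(1422410769 + 38815) = 1/1422449584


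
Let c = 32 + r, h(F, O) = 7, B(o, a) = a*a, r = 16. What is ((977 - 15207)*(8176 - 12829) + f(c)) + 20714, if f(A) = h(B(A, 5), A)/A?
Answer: 3179179399/48 ≈ 6.6233e+7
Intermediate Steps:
B(o, a) = a**2
c = 48 (c = 32 + 16 = 48)
f(A) = 7/A
((977 - 15207)*(8176 - 12829) + f(c)) + 20714 = ((977 - 15207)*(8176 - 12829) + 7/48) + 20714 = (-14230*(-4653) + 7*(1/48)) + 20714 = (66212190 + 7/48) + 20714 = 3178185127/48 + 20714 = 3179179399/48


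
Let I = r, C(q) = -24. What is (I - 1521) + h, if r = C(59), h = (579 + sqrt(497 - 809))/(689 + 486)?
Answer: -1814796/1175 + 2*I*sqrt(78)/1175 ≈ -1544.5 + 0.015033*I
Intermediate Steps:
h = 579/1175 + 2*I*sqrt(78)/1175 (h = (579 + sqrt(-312))/1175 = (579 + 2*I*sqrt(78))*(1/1175) = 579/1175 + 2*I*sqrt(78)/1175 ≈ 0.49277 + 0.015033*I)
r = -24
I = -24
(I - 1521) + h = (-24 - 1521) + (579/1175 + 2*I*sqrt(78)/1175) = -1545 + (579/1175 + 2*I*sqrt(78)/1175) = -1814796/1175 + 2*I*sqrt(78)/1175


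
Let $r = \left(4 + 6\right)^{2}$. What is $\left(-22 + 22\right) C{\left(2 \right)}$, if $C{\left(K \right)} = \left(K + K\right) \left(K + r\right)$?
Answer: $0$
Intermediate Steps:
$r = 100$ ($r = 10^{2} = 100$)
$C{\left(K \right)} = 2 K \left(100 + K\right)$ ($C{\left(K \right)} = \left(K + K\right) \left(K + 100\right) = 2 K \left(100 + K\right)$)
$\left(-22 + 22\right) C{\left(2 \right)} = \left(-22 + 22\right) 2 \cdot 2 \left(100 + 2\right) = 0 \cdot 2 \cdot 2 \cdot 102 = 0 \cdot 408 = 0$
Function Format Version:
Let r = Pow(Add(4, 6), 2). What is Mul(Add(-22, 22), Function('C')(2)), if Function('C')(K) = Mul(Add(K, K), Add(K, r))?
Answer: 0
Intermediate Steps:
r = 100 (r = Pow(10, 2) = 100)
Function('C')(K) = Mul(2, K, Add(100, K)) (Function('C')(K) = Mul(Add(K, K), Add(K, 100)) = Mul(Mul(2, K), Add(100, K)) = Mul(2, K, Add(100, K)))
Mul(Add(-22, 22), Function('C')(2)) = Mul(Add(-22, 22), Mul(2, 2, Add(100, 2))) = Mul(0, Mul(2, 2, 102)) = Mul(0, 408) = 0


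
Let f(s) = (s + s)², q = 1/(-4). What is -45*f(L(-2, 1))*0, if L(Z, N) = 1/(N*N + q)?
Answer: 0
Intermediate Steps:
q = -¼ ≈ -0.25000
L(Z, N) = 1/(-¼ + N²) (L(Z, N) = 1/(N*N - ¼) = 1/(N² - ¼) = 1/(-¼ + N²))
f(s) = 4*s² (f(s) = (2*s)² = 4*s²)
-45*f(L(-2, 1))*0 = -180*(4/(-1 + 4*1²))²*0 = -180*(4/(-1 + 4*1))²*0 = -180*(4/(-1 + 4))²*0 = -180*(4/3)²*0 = -180*16/9*0 = -45*64/9*0 = -320*0 = 0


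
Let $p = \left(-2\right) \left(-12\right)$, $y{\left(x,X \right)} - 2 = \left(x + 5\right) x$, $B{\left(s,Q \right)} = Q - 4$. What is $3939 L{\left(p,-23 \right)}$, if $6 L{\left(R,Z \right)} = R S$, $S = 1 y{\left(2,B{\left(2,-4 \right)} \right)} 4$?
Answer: $1008384$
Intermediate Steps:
$B{\left(s,Q \right)} = -4 + Q$ ($B{\left(s,Q \right)} = Q - 4 = -4 + Q$)
$y{\left(x,X \right)} = 2 + x \left(5 + x\right)$ ($y{\left(x,X \right)} = 2 + \left(x + 5\right) x = 2 + \left(5 + x\right) x = 2 + x \left(5 + x\right)$)
$p = 24$
$S = 64$ ($S = 1 \left(2 + 2^{2} + 5 \cdot 2\right) 4 = 1 \left(2 + 4 + 10\right) 4 = 1 \cdot 16 \cdot 4 = 16 \cdot 4 = 64$)
$L{\left(R,Z \right)} = \frac{32 R}{3}$ ($L{\left(R,Z \right)} = \frac{R 64}{6} = \frac{64 R}{6} = \frac{32 R}{3}$)
$3939 L{\left(p,-23 \right)} = 3939 \cdot \frac{32}{3} \cdot 24 = 3939 \cdot 256 = 1008384$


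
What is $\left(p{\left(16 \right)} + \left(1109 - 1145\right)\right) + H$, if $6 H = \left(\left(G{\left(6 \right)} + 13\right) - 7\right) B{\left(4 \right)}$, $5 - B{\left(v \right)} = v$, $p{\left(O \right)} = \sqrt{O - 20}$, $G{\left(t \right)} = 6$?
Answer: $-34 + 2 i \approx -34.0 + 2.0 i$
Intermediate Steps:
$p{\left(O \right)} = \sqrt{-20 + O}$
$B{\left(v \right)} = 5 - v$
$H = 2$ ($H = \frac{\left(\left(6 + 13\right) - 7\right) \left(5 - 4\right)}{6} = \frac{\left(19 - 7\right) \left(5 - 4\right)}{6} = \frac{12 \cdot 1}{6} = \frac{1}{6} \cdot 12 = 2$)
$\left(p{\left(16 \right)} + \left(1109 - 1145\right)\right) + H = \left(\sqrt{-20 + 16} + \left(1109 - 1145\right)\right) + 2 = \left(\sqrt{-4} - 36\right) + 2 = \left(2 i - 36\right) + 2 = \left(-36 + 2 i\right) + 2 = -34 + 2 i$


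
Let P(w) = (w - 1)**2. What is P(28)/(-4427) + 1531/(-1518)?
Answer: -7884359/6720186 ≈ -1.1732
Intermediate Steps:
P(w) = (-1 + w)**2
P(28)/(-4427) + 1531/(-1518) = (-1 + 28)**2/(-4427) + 1531/(-1518) = 27**2*(-1/4427) + 1531*(-1/1518) = 729*(-1/4427) - 1531/1518 = -729/4427 - 1531/1518 = -7884359/6720186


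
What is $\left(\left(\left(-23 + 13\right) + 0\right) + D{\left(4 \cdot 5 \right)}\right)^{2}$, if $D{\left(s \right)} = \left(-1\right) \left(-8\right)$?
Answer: $4$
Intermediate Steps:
$D{\left(s \right)} = 8$
$\left(\left(\left(-23 + 13\right) + 0\right) + D{\left(4 \cdot 5 \right)}\right)^{2} = \left(\left(\left(-23 + 13\right) + 0\right) + 8\right)^{2} = \left(\left(-10 + 0\right) + 8\right)^{2} = \left(-10 + 8\right)^{2} = \left(-2\right)^{2} = 4$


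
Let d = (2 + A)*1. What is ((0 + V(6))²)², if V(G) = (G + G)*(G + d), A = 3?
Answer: 303595776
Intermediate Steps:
d = 5 (d = (2 + 3)*1 = 5*1 = 5)
V(G) = 2*G*(5 + G) (V(G) = (G + G)*(G + 5) = (2*G)*(5 + G) = 2*G*(5 + G))
((0 + V(6))²)² = ((0 + 2*6*(5 + 6))²)² = ((0 + 2*6*11)²)² = ((0 + 132)²)² = (132²)² = 17424² = 303595776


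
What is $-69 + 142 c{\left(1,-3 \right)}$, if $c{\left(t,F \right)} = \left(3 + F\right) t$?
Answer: $-69$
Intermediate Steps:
$c{\left(t,F \right)} = t \left(3 + F\right)$
$-69 + 142 c{\left(1,-3 \right)} = -69 + 142 \cdot 1 \left(3 - 3\right) = -69 + 142 \cdot 1 \cdot 0 = -69 + 142 \cdot 0 = -69 + 0 = -69$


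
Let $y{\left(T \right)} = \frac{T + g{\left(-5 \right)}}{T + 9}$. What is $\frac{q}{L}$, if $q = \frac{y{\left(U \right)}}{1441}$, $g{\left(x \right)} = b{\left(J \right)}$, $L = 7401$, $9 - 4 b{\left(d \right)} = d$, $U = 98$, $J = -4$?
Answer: $\frac{135}{1521517316} \approx 8.8727 \cdot 10^{-8}$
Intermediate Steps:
$b{\left(d \right)} = \frac{9}{4} - \frac{d}{4}$
$g{\left(x \right)} = \frac{13}{4}$ ($g{\left(x \right)} = \frac{9}{4} - -1 = \frac{9}{4} + 1 = \frac{13}{4}$)
$y{\left(T \right)} = \frac{\frac{13}{4} + T}{9 + T}$ ($y{\left(T \right)} = \frac{T + \frac{13}{4}}{T + 9} = \frac{\frac{13}{4} + T}{9 + T}$)
$q = \frac{405}{616748}$ ($q = \frac{\frac{1}{9 + 98} \left(\frac{13}{4} + 98\right)}{1441} = \frac{1}{107} \cdot \frac{405}{4} \cdot \frac{1}{1441} = \frac{405}{428} \cdot \frac{1}{1441} = \frac{405}{616748} \approx 0.00065667$)
$\frac{q}{L} = \frac{405}{616748 \cdot 7401} = \frac{405}{616748} \cdot \frac{1}{7401} = \frac{135}{1521517316}$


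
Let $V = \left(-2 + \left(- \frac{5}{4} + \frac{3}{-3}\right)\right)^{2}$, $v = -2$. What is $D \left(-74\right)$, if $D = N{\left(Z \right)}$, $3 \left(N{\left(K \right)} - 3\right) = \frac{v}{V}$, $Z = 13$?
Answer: $- \frac{190106}{867} \approx -219.27$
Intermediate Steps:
$V = \frac{289}{16}$ ($V = \left(-2 + \left(\left(-5\right) \frac{1}{4} + 3 \left(- \frac{1}{3}\right)\right)\right)^{2} = \left(-2 - \frac{9}{4}\right)^{2} = \left(- \frac{17}{4}\right)^{2} = \frac{289}{16} \approx 18.063$)
$N{\left(K \right)} = \frac{2569}{867}$ ($N{\left(K \right)} = 3 + \frac{\left(-2\right) \frac{1}{\frac{289}{16}}}{3} = 3 + \frac{\left(-2\right) \frac{16}{289}}{3} = 3 + \frac{1}{3} \left(- \frac{32}{289}\right) = 3 - \frac{32}{867} = \frac{2569}{867}$)
$D = \frac{2569}{867} \approx 2.9631$
$D \left(-74\right) = \frac{2569}{867} \left(-74\right) = - \frac{190106}{867}$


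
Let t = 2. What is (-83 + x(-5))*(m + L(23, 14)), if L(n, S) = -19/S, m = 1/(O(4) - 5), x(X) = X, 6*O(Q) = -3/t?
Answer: 2860/21 ≈ 136.19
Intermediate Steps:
O(Q) = -¼ (O(Q) = (-3/2)/6 = (-3*½)/6 = (⅙)*(-3/2) = -¼)
m = -4/21 (m = 1/(-¼ - 5) = 1/(-21/4) = -4/21 ≈ -0.19048)
(-83 + x(-5))*(m + L(23, 14)) = (-83 - 5)*(-4/21 - 19/14) = -88*(-4/21 - 19*1/14) = -88*(-4/21 - 19/14) = -88*(-65/42) = 2860/21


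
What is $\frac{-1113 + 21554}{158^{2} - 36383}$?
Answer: $- \frac{20441}{11419} \approx -1.7901$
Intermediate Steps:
$\frac{-1113 + 21554}{158^{2} - 36383} = \frac{20441}{24964 - 36383} = \frac{20441}{-11419} = 20441 \left(- \frac{1}{11419}\right) = - \frac{20441}{11419}$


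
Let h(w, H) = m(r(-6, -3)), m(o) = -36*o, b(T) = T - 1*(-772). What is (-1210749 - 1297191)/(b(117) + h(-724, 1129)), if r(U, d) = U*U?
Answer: 2507940/407 ≈ 6162.0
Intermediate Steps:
r(U, d) = U**2
b(T) = 772 + T (b(T) = T + 772 = 772 + T)
h(w, H) = -1296 (h(w, H) = -36*(-6)**2 = -36*36 = -1296)
(-1210749 - 1297191)/(b(117) + h(-724, 1129)) = (-1210749 - 1297191)/((772 + 117) - 1296) = -2507940/(889 - 1296) = -2507940/(-407) = -2507940*(-1/407) = 2507940/407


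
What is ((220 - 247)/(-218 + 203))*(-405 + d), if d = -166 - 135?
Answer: -6354/5 ≈ -1270.8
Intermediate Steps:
d = -301
((220 - 247)/(-218 + 203))*(-405 + d) = ((220 - 247)/(-218 + 203))*(-405 - 301) = -27/(-15)*(-706) = -27*(-1/15)*(-706) = (9/5)*(-706) = -6354/5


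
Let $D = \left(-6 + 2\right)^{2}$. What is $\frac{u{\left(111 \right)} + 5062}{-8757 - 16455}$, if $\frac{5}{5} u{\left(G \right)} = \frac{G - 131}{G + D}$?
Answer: $- \frac{321427}{1600962} \approx -0.20077$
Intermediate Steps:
$D = 16$ ($D = \left(-4\right)^{2} = 16$)
$u{\left(G \right)} = \frac{-131 + G}{16 + G}$ ($u{\left(G \right)} = \frac{G - 131}{G + 16} = \frac{-131 + G}{16 + G}$)
$\frac{u{\left(111 \right)} + 5062}{-8757 - 16455} = \frac{\frac{-131 + 111}{16 + 111} + 5062}{-8757 - 16455} = \frac{\frac{1}{127} \left(-20\right) + 5062}{-25212} = \left(\frac{1}{127} \left(-20\right) + 5062\right) \left(- \frac{1}{25212}\right) = \left(- \frac{20}{127} + 5062\right) \left(- \frac{1}{25212}\right) = \frac{642854}{127} \left(- \frac{1}{25212}\right) = - \frac{321427}{1600962}$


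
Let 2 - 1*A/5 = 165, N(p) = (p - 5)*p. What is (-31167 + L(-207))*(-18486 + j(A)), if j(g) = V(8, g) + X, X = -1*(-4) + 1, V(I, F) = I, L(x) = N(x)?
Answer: -234921141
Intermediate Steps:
N(p) = p*(-5 + p) (N(p) = (-5 + p)*p = p*(-5 + p))
L(x) = x*(-5 + x)
A = -815 (A = 10 - 5*165 = 10 - 825 = -815)
X = 5 (X = 4 + 1 = 5)
j(g) = 13 (j(g) = 8 + 5 = 13)
(-31167 + L(-207))*(-18486 + j(A)) = (-31167 - 207*(-5 - 207))*(-18486 + 13) = (-31167 - 207*(-212))*(-18473) = (-31167 + 43884)*(-18473) = 12717*(-18473) = -234921141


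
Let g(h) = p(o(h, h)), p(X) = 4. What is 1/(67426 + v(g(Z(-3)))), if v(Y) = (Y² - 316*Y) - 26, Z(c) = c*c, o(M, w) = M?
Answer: 1/66152 ≈ 1.5117e-5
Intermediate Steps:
Z(c) = c²
g(h) = 4
v(Y) = -26 + Y² - 316*Y
1/(67426 + v(g(Z(-3)))) = 1/(67426 + (-26 + 4² - 316*4)) = 1/(67426 + (-26 + 16 - 1264)) = 1/(67426 - 1274) = 1/66152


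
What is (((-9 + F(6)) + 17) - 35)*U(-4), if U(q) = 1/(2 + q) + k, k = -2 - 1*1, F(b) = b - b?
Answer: 189/2 ≈ 94.500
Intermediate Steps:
F(b) = 0
k = -3 (k = -2 - 1 = -3)
U(q) = -3 + 1/(2 + q) (U(q) = 1/(2 + q) - 3 = -3 + 1/(2 + q))
(((-9 + F(6)) + 17) - 35)*U(-4) = (((-9 + 0) + 17) - 35)*((-5 - 3*(-4))/(2 - 4)) = ((-9 + 17) - 35)*((-5 + 12)/(-2)) = (8 - 35)*(-½*7) = -27*(-7/2) = 189/2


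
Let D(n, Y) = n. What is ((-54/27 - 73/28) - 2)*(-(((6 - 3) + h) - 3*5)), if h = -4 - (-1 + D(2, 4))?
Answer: -3145/28 ≈ -112.32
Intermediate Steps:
h = -5 (h = -4 - (-1 + 2) = -4 - 1*1 = -4 - 1 = -5)
((-54/27 - 73/28) - 2)*(-(((6 - 3) + h) - 3*5)) = ((-54/27 - 73/28) - 2)*(-(((6 - 3) - 5) - 3*5)) = ((-54*1/27 - 73*1/28) - 2)*(-((3 - 5) - 15)) = ((-2 - 73/28) - 2)*(-(-2 - 15)) = (-129/28 - 2)*(-1*(-17)) = -185/28*17 = -3145/28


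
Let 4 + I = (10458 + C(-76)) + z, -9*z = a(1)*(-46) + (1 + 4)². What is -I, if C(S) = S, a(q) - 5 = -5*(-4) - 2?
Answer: -94435/9 ≈ -10493.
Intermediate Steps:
a(q) = 23 (a(q) = 5 + (-5*(-4) - 2) = 5 + (20 - 2) = 5 + 18 = 23)
z = 1033/9 (z = -(23*(-46) + (1 + 4)²)/9 = -(-1058 + 5²)/9 = -(-1058 + 25)/9 = -⅑*(-1033) = 1033/9 ≈ 114.78)
I = 94435/9 (I = -4 + ((10458 - 76) + 1033/9) = -4 + (10382 + 1033/9) = -4 + 94471/9 = 94435/9 ≈ 10493.)
-I = -1*94435/9 = -94435/9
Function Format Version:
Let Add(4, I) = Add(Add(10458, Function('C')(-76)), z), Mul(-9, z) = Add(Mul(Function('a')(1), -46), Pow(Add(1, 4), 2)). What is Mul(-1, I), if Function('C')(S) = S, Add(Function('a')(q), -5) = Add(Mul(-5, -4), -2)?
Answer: Rational(-94435, 9) ≈ -10493.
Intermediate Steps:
Function('a')(q) = 23 (Function('a')(q) = Add(5, Add(Mul(-5, -4), -2)) = Add(5, Add(20, -2)) = Add(5, 18) = 23)
z = Rational(1033, 9) (z = Mul(Rational(-1, 9), Add(Mul(23, -46), Pow(Add(1, 4), 2))) = Mul(Rational(-1, 9), Add(-1058, Pow(5, 2))) = Mul(Rational(-1, 9), Add(-1058, 25)) = Mul(Rational(-1, 9), -1033) = Rational(1033, 9) ≈ 114.78)
I = Rational(94435, 9) (I = Add(-4, Add(Add(10458, -76), Rational(1033, 9))) = Add(-4, Add(10382, Rational(1033, 9))) = Add(-4, Rational(94471, 9)) = Rational(94435, 9) ≈ 10493.)
Mul(-1, I) = Mul(-1, Rational(94435, 9)) = Rational(-94435, 9)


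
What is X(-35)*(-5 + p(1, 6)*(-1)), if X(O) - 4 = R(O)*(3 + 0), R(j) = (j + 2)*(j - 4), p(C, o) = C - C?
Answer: -19325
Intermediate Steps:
p(C, o) = 0
R(j) = (-4 + j)*(2 + j) (R(j) = (2 + j)*(-4 + j) = (-4 + j)*(2 + j))
X(O) = -20 - 6*O + 3*O² (X(O) = 4 + (-8 + O² - 2*O)*(3 + 0) = 4 + (-8 + O² - 2*O)*3 = 4 + (-24 - 6*O + 3*O²) = -20 - 6*O + 3*O²)
X(-35)*(-5 + p(1, 6)*(-1)) = (-20 - 6*(-35) + 3*(-35)²)*(-5 + 0*(-1)) = (-20 + 210 + 3*1225)*(-5 + 0) = (-20 + 210 + 3675)*(-5) = 3865*(-5) = -19325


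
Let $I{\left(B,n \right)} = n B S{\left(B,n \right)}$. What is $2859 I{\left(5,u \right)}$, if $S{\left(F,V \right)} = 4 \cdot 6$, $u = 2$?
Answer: $686160$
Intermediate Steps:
$S{\left(F,V \right)} = 24$
$I{\left(B,n \right)} = 24 B n$ ($I{\left(B,n \right)} = n B 24 = B n 24 = 24 B n$)
$2859 I{\left(5,u \right)} = 2859 \cdot 24 \cdot 5 \cdot 2 = 2859 \cdot 240 = 686160$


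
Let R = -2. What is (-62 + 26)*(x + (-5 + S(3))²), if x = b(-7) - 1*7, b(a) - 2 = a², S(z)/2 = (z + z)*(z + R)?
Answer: -3348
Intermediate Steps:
S(z) = 4*z*(-2 + z) (S(z) = 2*((z + z)*(z - 2)) = 2*((2*z)*(-2 + z)) = 2*(2*z*(-2 + z)) = 4*z*(-2 + z))
b(a) = 2 + a²
x = 44 (x = (2 + (-7)²) - 1*7 = (2 + 49) - 7 = 51 - 7 = 44)
(-62 + 26)*(x + (-5 + S(3))²) = (-62 + 26)*(44 + (-5 + 4*3*(-2 + 3))²) = -36*(44 + (-5 + 4*3*1)²) = -36*(44 + (-5 + 12)²) = -36*(44 + 7²) = -36*(44 + 49) = -36*93 = -3348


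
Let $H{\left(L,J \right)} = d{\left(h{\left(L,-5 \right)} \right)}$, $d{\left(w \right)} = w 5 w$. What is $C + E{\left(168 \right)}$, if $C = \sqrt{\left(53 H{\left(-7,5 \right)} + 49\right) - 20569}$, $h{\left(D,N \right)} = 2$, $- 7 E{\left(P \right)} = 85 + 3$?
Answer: $- \frac{88}{7} + 2 i \sqrt{4865} \approx -12.571 + 139.5 i$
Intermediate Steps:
$E{\left(P \right)} = - \frac{88}{7}$ ($E{\left(P \right)} = - \frac{85 + 3}{7} = \left(- \frac{1}{7}\right) 88 = - \frac{88}{7}$)
$d{\left(w \right)} = 5 w^{2}$ ($d{\left(w \right)} = 5 w w = 5 w^{2}$)
$H{\left(L,J \right)} = 20$ ($H{\left(L,J \right)} = 5 \cdot 2^{2} = 5 \cdot 4 = 20$)
$C = 2 i \sqrt{4865}$ ($C = \sqrt{\left(53 \cdot 20 + 49\right) - 20569} = \sqrt{\left(1060 + 49\right) - 20569} = \sqrt{1109 - 20569} = \sqrt{-19460} = 2 i \sqrt{4865} \approx 139.5 i$)
$C + E{\left(168 \right)} = 2 i \sqrt{4865} - \frac{88}{7} = - \frac{88}{7} + 2 i \sqrt{4865}$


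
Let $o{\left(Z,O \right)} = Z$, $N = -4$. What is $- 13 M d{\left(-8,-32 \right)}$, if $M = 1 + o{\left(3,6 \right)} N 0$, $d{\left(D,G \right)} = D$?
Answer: $104$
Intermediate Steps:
$M = 1$ ($M = 1 + 3 \left(\left(-4\right) 0\right) = 1 + 3 \cdot 0 = 1 + 0 = 1$)
$- 13 M d{\left(-8,-32 \right)} = \left(-13\right) 1 \left(-8\right) = \left(-13\right) \left(-8\right) = 104$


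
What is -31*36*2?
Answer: -2232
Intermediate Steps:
-31*36*2 = -1116*2 = -2232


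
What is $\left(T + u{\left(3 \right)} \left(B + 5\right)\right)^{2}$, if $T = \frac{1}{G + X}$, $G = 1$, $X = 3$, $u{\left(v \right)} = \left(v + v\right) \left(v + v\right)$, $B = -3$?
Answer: $\frac{83521}{16} \approx 5220.1$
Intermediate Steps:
$u{\left(v \right)} = 4 v^{2}$ ($u{\left(v \right)} = 2 v 2 v = 4 v^{2}$)
$T = \frac{1}{4}$ ($T = \frac{1}{1 + 3} = \frac{1}{4} \approx 0.25$)
$\left(T + u{\left(3 \right)} \left(B + 5\right)\right)^{2} = \left(\frac{1}{4} + 4 \cdot 3^{2} \left(-3 + 5\right)\right)^{2} = \left(\frac{1}{4} + 4 \cdot 9 \cdot 2\right)^{2} = \left(\frac{1}{4} + 36 \cdot 2\right)^{2} = \left(\frac{1}{4} + 72\right)^{2} = \left(\frac{289}{4}\right)^{2} = \frac{83521}{16}$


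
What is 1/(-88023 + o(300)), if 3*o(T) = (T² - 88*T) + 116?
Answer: -3/200353 ≈ -1.4974e-5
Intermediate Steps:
o(T) = 116/3 - 88*T/3 + T²/3 (o(T) = ((T² - 88*T) + 116)/3 = (116 + T² - 88*T)/3 = 116/3 - 88*T/3 + T²/3)
1/(-88023 + o(300)) = 1/(-88023 + (116/3 - 88/3*300 + (⅓)*300²)) = 1/(-88023 + (116/3 - 8800 + (⅓)*90000)) = 1/(-88023 + (116/3 - 8800 + 30000)) = 1/(-88023 + 63716/3) = 1/(-200353/3) = -3/200353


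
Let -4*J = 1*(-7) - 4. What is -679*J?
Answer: -7469/4 ≈ -1867.3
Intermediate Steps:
J = 11/4 (J = -(1*(-7) - 4)/4 = -(-7 - 4)/4 = -1/4*(-11) = 11/4 ≈ 2.7500)
-679*J = -679*11/4 = -7469/4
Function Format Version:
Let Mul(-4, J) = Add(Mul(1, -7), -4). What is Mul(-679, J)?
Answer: Rational(-7469, 4) ≈ -1867.3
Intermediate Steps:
J = Rational(11, 4) (J = Mul(Rational(-1, 4), Add(Mul(1, -7), -4)) = Mul(Rational(-1, 4), Add(-7, -4)) = Mul(Rational(-1, 4), -11) = Rational(11, 4) ≈ 2.7500)
Mul(-679, J) = Mul(-679, Rational(11, 4)) = Rational(-7469, 4)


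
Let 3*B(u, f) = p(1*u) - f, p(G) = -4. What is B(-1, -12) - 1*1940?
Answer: -5812/3 ≈ -1937.3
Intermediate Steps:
B(u, f) = -4/3 - f/3 (B(u, f) = (-4 - f)/3 = -4/3 - f/3)
B(-1, -12) - 1*1940 = (-4/3 - 1/3*(-12)) - 1*1940 = (-4/3 + 4) - 1940 = 8/3 - 1940 = -5812/3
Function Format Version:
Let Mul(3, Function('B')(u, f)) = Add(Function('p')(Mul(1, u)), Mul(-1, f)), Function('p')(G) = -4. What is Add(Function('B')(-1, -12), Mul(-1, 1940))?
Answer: Rational(-5812, 3) ≈ -1937.3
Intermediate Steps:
Function('B')(u, f) = Add(Rational(-4, 3), Mul(Rational(-1, 3), f)) (Function('B')(u, f) = Mul(Rational(1, 3), Add(-4, Mul(-1, f))) = Add(Rational(-4, 3), Mul(Rational(-1, 3), f)))
Add(Function('B')(-1, -12), Mul(-1, 1940)) = Add(Add(Rational(-4, 3), Mul(Rational(-1, 3), -12)), Mul(-1, 1940)) = Add(Add(Rational(-4, 3), 4), -1940) = Add(Rational(8, 3), -1940) = Rational(-5812, 3)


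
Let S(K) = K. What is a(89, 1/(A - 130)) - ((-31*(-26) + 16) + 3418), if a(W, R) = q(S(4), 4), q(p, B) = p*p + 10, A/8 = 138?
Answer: -4214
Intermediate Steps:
A = 1104 (A = 8*138 = 1104)
q(p, B) = 10 + p² (q(p, B) = p² + 10 = 10 + p²)
a(W, R) = 26 (a(W, R) = 10 + 4² = 10 + 16 = 26)
a(89, 1/(A - 130)) - ((-31*(-26) + 16) + 3418) = 26 - ((-31*(-26) + 16) + 3418) = 26 - ((806 + 16) + 3418) = 26 - (822 + 3418) = 26 - 1*4240 = 26 - 4240 = -4214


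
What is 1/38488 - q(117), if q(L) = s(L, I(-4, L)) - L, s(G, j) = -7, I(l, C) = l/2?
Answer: 4772513/38488 ≈ 124.00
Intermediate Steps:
I(l, C) = l/2 (I(l, C) = l*(1/2) = l/2)
q(L) = -7 - L
1/38488 - q(117) = 1/38488 - (-7 - 1*117) = 1/38488 - (-7 - 117) = 1/38488 - 1*(-124) = 1/38488 + 124 = 4772513/38488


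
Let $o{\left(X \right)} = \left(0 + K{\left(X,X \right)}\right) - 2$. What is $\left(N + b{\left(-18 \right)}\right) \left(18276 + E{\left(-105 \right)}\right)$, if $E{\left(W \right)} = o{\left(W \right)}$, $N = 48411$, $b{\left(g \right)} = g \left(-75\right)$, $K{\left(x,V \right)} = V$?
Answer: $904107609$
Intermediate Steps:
$b{\left(g \right)} = - 75 g$
$o{\left(X \right)} = -2 + X$ ($o{\left(X \right)} = \left(0 + X\right) - 2 = X - 2 = -2 + X$)
$E{\left(W \right)} = -2 + W$
$\left(N + b{\left(-18 \right)}\right) \left(18276 + E{\left(-105 \right)}\right) = \left(48411 - -1350\right) \left(18276 - 107\right) = \left(48411 + 1350\right) \left(18276 - 107\right) = 49761 \cdot 18169 = 904107609$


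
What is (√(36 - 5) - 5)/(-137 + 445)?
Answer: -5/308 + √31/308 ≈ 0.0018434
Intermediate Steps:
(√(36 - 5) - 5)/(-137 + 445) = (√31 - 5)/308 = (-5 + √31)*(1/308) = -5/308 + √31/308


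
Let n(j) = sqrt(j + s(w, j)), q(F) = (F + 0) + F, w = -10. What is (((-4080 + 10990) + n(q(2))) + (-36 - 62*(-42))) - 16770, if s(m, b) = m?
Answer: -7292 + I*sqrt(6) ≈ -7292.0 + 2.4495*I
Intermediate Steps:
q(F) = 2*F (q(F) = F + F = 2*F)
n(j) = sqrt(-10 + j) (n(j) = sqrt(j - 10) = sqrt(-10 + j))
(((-4080 + 10990) + n(q(2))) + (-36 - 62*(-42))) - 16770 = (((-4080 + 10990) + sqrt(-10 + 2*2)) + (-36 - 62*(-42))) - 16770 = ((6910 + sqrt(-10 + 4)) + (-36 + 2604)) - 16770 = ((6910 + sqrt(-6)) + 2568) - 16770 = ((6910 + I*sqrt(6)) + 2568) - 16770 = (9478 + I*sqrt(6)) - 16770 = -7292 + I*sqrt(6)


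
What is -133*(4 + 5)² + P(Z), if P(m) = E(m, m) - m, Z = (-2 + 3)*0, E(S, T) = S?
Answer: -10773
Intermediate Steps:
Z = 0 (Z = 1*0 = 0)
P(m) = 0 (P(m) = m - m = 0)
-133*(4 + 5)² + P(Z) = -133*(4 + 5)² + 0 = -133*9² + 0 = -133*81 + 0 = -10773 + 0 = -10773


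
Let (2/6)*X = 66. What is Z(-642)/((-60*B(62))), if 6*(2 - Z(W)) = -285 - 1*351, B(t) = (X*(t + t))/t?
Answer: -1/220 ≈ -0.0045455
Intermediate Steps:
X = 198 (X = 3*66 = 198)
B(t) = 396 (B(t) = (198*(t + t))/t = (198*(2*t))/t = (396*t)/t = 396)
Z(W) = 108 (Z(W) = 2 - (-285 - 1*351)/6 = 2 - (-285 - 351)/6 = 2 - ⅙*(-636) = 2 + 106 = 108)
Z(-642)/((-60*B(62))) = 108/((-60*396)) = 108/(-23760) = 108*(-1/23760) = -1/220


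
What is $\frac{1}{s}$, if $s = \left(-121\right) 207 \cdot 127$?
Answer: $- \frac{1}{3180969} \approx -3.1437 \cdot 10^{-7}$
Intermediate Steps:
$s = -3180969$ ($s = \left(-25047\right) 127 = -3180969$)
$\frac{1}{s} = \frac{1}{-3180969} = - \frac{1}{3180969}$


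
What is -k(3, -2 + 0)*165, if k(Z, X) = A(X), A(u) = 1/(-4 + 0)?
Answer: 165/4 ≈ 41.250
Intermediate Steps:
A(u) = -¼ (A(u) = 1/(-4) = -¼)
k(Z, X) = -¼
-k(3, -2 + 0)*165 = -1*(-¼)*165 = (¼)*165 = 165/4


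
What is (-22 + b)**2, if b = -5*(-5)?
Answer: 9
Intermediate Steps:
b = 25
(-22 + b)**2 = (-22 + 25)**2 = 3**2 = 9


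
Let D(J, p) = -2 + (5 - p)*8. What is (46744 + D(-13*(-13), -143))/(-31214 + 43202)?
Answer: 23963/5994 ≈ 3.9978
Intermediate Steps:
D(J, p) = 38 - 8*p (D(J, p) = -2 + (40 - 8*p) = 38 - 8*p)
(46744 + D(-13*(-13), -143))/(-31214 + 43202) = (46744 + (38 - 8*(-143)))/(-31214 + 43202) = (46744 + (38 + 1144))/11988 = (46744 + 1182)*(1/11988) = 47926*(1/11988) = 23963/5994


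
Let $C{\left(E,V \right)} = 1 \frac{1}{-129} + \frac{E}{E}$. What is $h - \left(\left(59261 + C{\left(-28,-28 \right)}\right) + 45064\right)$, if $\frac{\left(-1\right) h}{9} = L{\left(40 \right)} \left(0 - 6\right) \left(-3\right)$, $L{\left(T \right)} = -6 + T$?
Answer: $- \frac{14168585}{129} \approx -1.0983 \cdot 10^{5}$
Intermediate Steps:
$C{\left(E,V \right)} = \frac{128}{129}$ ($C{\left(E,V \right)} = 1 \left(- \frac{1}{129}\right) + 1 = - \frac{1}{129} + 1 = \frac{128}{129}$)
$h = -5508$ ($h = - 9 \left(-6 + 40\right) \left(0 - 6\right) \left(-3\right) = - 9 \cdot 34 \left(\left(-6\right) \left(-3\right)\right) = - 9 \cdot 34 \cdot 18 = \left(-9\right) 612 = -5508$)
$h - \left(\left(59261 + C{\left(-28,-28 \right)}\right) + 45064\right) = -5508 - \left(\left(59261 + \frac{128}{129}\right) + 45064\right) = -5508 - \left(\frac{7644797}{129} + 45064\right) = -5508 - \frac{13458053}{129} = - \frac{14168585}{129}$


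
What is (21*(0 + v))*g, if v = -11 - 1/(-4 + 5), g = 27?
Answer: -6804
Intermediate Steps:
v = -12 (v = -11 - 1/1 = -11 - 1*1 = -11 - 1 = -12)
(21*(0 + v))*g = (21*(0 - 12))*27 = (21*(-12))*27 = -252*27 = -6804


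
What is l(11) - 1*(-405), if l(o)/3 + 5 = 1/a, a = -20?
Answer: 7797/20 ≈ 389.85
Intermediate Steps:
l(o) = -303/20 (l(o) = -15 + 3/(-20) = -15 + 3*(-1/20) = -15 - 3/20 = -303/20)
l(11) - 1*(-405) = -303/20 - 1*(-405) = -303/20 + 405 = 7797/20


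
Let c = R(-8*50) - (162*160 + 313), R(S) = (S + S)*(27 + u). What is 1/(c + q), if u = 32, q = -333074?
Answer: -1/406507 ≈ -2.4600e-6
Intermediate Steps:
R(S) = 118*S (R(S) = (S + S)*(27 + 32) = (2*S)*59 = 118*S)
c = -73433 (c = 118*(-8*50) - (162*160 + 313) = 118*(-400) - (25920 + 313) = -47200 - 1*26233 = -47200 - 26233 = -73433)
1/(c + q) = 1/(-73433 - 333074) = 1/(-406507) = -1/406507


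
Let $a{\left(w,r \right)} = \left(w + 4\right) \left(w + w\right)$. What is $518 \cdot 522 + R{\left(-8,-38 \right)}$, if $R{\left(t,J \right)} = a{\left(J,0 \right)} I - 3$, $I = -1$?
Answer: $267809$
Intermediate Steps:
$a{\left(w,r \right)} = 2 w \left(4 + w\right)$ ($a{\left(w,r \right)} = \left(4 + w\right) 2 w = 2 w \left(4 + w\right)$)
$R{\left(t,J \right)} = -3 - 2 J \left(4 + J\right)$ ($R{\left(t,J \right)} = 2 J \left(4 + J\right) \left(-1\right) - 3 = - 2 J \left(4 + J\right) - 3 = -3 - 2 J \left(4 + J\right)$)
$518 \cdot 522 + R{\left(-8,-38 \right)} = 518 \cdot 522 - \left(3 - 76 \left(4 - 38\right)\right) = 270396 - \left(3 - -2584\right) = 270396 - 2587 = 267809$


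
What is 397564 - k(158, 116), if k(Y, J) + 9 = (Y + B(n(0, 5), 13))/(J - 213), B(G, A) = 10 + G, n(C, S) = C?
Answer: 38564749/97 ≈ 3.9757e+5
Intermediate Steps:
k(Y, J) = -9 + (10 + Y)/(-213 + J) (k(Y, J) = -9 + (Y + (10 + 0))/(J - 213) = -9 + (Y + 10)/(-213 + J) = -9 + (10 + Y)/(-213 + J))
397564 - k(158, 116) = 397564 - (1927 + 158 - 9*116)/(-213 + 116) = 397564 - (1927 + 158 - 1044)/(-97) = 397564 - (-1)*1041/97 = 397564 - 1*(-1041/97) = 397564 + 1041/97 = 38564749/97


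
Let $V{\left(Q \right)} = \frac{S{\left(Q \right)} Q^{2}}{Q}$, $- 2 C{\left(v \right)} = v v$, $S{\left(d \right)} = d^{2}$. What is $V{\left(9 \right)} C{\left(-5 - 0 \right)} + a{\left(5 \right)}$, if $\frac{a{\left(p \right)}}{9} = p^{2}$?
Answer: $- \frac{17775}{2} \approx -8887.5$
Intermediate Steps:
$C{\left(v \right)} = - \frac{v^{2}}{2}$ ($C{\left(v \right)} = - \frac{v v}{2} = - \frac{v^{2}}{2}$)
$V{\left(Q \right)} = Q^{3}$ ($V{\left(Q \right)} = \frac{Q^{2} Q^{2}}{Q} = \frac{Q^{4}}{Q} = Q^{3}$)
$a{\left(p \right)} = 9 p^{2}$
$V{\left(9 \right)} C{\left(-5 - 0 \right)} + a{\left(5 \right)} = 9^{3} \left(- \frac{\left(-5 - 0\right)^{2}}{2}\right) + 9 \cdot 5^{2} = 729 \left(- \frac{\left(-5 + 0\right)^{2}}{2}\right) + 9 \cdot 25 = 729 \left(- \frac{\left(-5\right)^{2}}{2}\right) + 225 = 729 \left(\left(- \frac{1}{2}\right) 25\right) + 225 = 729 \left(- \frac{25}{2}\right) + 225 = - \frac{18225}{2} + 225 = - \frac{17775}{2}$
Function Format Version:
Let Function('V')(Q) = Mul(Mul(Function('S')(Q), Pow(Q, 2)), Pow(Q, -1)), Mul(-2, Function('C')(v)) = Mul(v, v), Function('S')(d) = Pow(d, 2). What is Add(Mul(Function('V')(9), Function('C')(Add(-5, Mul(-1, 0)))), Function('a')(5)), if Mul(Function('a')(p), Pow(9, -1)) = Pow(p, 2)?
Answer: Rational(-17775, 2) ≈ -8887.5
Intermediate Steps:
Function('C')(v) = Mul(Rational(-1, 2), Pow(v, 2)) (Function('C')(v) = Mul(Rational(-1, 2), Mul(v, v)) = Mul(Rational(-1, 2), Pow(v, 2)))
Function('V')(Q) = Pow(Q, 3) (Function('V')(Q) = Mul(Mul(Pow(Q, 2), Pow(Q, 2)), Pow(Q, -1)) = Mul(Pow(Q, 4), Pow(Q, -1)) = Pow(Q, 3))
Function('a')(p) = Mul(9, Pow(p, 2))
Add(Mul(Function('V')(9), Function('C')(Add(-5, Mul(-1, 0)))), Function('a')(5)) = Add(Mul(Pow(9, 3), Mul(Rational(-1, 2), Pow(Add(-5, Mul(-1, 0)), 2))), Mul(9, Pow(5, 2))) = Add(Mul(729, Mul(Rational(-1, 2), Pow(Add(-5, 0), 2))), Mul(9, 25)) = Add(Mul(729, Mul(Rational(-1, 2), Pow(-5, 2))), 225) = Add(Mul(729, Mul(Rational(-1, 2), 25)), 225) = Add(Mul(729, Rational(-25, 2)), 225) = Add(Rational(-18225, 2), 225) = Rational(-17775, 2)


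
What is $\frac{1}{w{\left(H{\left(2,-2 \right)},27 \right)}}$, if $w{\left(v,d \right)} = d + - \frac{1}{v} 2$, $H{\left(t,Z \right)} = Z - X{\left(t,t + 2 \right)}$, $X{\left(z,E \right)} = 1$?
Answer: $\frac{3}{83} \approx 0.036145$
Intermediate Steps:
$H{\left(t,Z \right)} = -1 + Z$ ($H{\left(t,Z \right)} = Z - 1 = -1 + Z$)
$w{\left(v,d \right)} = d - \frac{2}{v}$
$\frac{1}{w{\left(H{\left(2,-2 \right)},27 \right)}} = \frac{1}{27 - \frac{2}{-1 - 2}} = \frac{1}{27 - \frac{2}{-3}} = \frac{1}{27 - - \frac{2}{3}} = \frac{1}{27 + \frac{2}{3}} = \frac{1}{\frac{83}{3}} = \frac{3}{83}$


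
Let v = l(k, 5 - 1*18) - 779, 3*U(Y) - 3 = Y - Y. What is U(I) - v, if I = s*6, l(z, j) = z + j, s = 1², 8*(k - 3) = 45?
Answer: 6275/8 ≈ 784.38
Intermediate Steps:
k = 69/8 (k = 3 + (⅛)*45 = 3 + 45/8 = 69/8 ≈ 8.6250)
s = 1
l(z, j) = j + z
I = 6 (I = 1*6 = 6)
U(Y) = 1 (U(Y) = 1 + (Y - Y)/3 = 1 + (⅓)*0 = 1 + 0 = 1)
v = -6267/8 (v = ((5 - 1*18) + 69/8) - 779 = ((5 - 18) + 69/8) - 779 = (-13 + 69/8) - 779 = -35/8 - 779 = -6267/8 ≈ -783.38)
U(I) - v = 1 - 1*(-6267/8) = 1 + 6267/8 = 6275/8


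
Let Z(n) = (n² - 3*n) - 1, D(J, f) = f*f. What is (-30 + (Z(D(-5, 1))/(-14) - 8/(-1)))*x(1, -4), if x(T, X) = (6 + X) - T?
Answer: -305/14 ≈ -21.786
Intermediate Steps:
D(J, f) = f²
x(T, X) = 6 + X - T
Z(n) = -1 + n² - 3*n
(-30 + (Z(D(-5, 1))/(-14) - 8/(-1)))*x(1, -4) = (-30 + ((-1 + (1²)² - 3*1²)/(-14) - 8/(-1)))*(6 - 4 - 1*1) = (-30 + ((-1 + 1² - 3*1)*(-1/14) - 8*(-1)))*(6 - 4 - 1) = (-30 + ((-1 + 1 - 3)*(-1/14) + 8))*1 = (-30 + (-3*(-1/14) + 8))*1 = (-30 + (3/14 + 8))*1 = (-30 + 115/14)*1 = -305/14*1 = -305/14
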